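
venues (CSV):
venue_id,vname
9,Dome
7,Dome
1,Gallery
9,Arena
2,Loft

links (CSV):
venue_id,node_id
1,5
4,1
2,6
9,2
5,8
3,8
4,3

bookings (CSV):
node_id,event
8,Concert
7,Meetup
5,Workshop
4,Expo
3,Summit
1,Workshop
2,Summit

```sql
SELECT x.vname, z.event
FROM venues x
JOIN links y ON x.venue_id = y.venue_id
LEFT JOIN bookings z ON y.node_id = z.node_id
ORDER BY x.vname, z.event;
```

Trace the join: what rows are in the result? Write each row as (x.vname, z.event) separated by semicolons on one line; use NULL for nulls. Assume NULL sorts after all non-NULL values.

(Arena, Summit); (Dome, Summit); (Gallery, Workshop); (Loft, NULL)

Step 1 — x INNER JOIN y on venue_id → 4 row(s).
Then LEFT JOIN `bookings z` on node_id: each of those 4 rows is kept; rows whose y.node_id has no match in z get NULL for z's columns.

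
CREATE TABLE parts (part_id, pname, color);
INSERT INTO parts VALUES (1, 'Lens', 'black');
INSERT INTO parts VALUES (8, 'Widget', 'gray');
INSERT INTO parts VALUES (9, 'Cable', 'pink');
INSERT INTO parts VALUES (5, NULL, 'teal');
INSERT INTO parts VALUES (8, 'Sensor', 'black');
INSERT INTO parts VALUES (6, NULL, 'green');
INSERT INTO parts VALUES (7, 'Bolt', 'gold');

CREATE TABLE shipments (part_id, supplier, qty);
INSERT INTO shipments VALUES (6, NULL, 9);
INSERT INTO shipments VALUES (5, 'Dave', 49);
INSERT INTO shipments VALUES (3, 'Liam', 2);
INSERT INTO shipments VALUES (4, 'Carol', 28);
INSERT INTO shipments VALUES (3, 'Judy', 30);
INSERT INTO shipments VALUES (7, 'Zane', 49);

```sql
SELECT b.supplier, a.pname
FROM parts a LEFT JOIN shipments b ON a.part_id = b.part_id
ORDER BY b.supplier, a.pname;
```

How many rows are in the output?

7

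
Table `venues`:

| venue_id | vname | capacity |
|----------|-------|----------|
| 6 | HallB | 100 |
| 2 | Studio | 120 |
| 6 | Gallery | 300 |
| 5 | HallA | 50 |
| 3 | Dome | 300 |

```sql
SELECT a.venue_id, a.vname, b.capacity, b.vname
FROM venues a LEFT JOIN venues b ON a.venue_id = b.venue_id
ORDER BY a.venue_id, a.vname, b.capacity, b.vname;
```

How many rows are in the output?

7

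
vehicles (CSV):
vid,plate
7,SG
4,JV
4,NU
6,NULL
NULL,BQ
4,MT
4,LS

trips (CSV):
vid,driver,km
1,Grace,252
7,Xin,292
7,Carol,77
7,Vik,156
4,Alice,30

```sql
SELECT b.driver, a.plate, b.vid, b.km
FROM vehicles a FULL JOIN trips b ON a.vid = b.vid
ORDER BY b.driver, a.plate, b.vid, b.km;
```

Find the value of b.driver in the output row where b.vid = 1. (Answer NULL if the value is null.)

FULL OUTER JOIN keeps every row from both sides; unmatched rows get NULL for the other side's columns.
Matching on a.vid = b.vid. A NULL in a compared column never satisfies the condition.
Matched pairs: 7; unmatched a rows kept: 2; unmatched b rows kept: 1.

Grace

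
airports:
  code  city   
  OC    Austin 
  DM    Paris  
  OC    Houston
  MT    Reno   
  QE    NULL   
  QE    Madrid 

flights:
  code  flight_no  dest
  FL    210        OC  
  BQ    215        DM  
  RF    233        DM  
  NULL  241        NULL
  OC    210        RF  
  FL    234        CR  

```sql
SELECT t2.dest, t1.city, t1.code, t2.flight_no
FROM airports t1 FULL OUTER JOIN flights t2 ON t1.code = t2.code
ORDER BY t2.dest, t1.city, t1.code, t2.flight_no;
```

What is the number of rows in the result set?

FULL OUTER JOIN keeps every row from both sides; unmatched rows get NULL for the other side's columns.
Matching on t1.code = t2.code. A NULL in a compared column never satisfies the condition.
- code=OC: 1 matching t2 row(s), so 1 row(s) emitted.
- code=DM: no t2 row matches, row kept with t2 columns NULL.
- code=OC: 1 matching t2 row(s), so 1 row(s) emitted.
- code=MT: no t2 row matches, row kept with t2 columns NULL.
- code=QE: no t2 row matches, row kept with t2 columns NULL.
- code=QE: no t2 row matches, row kept with t2 columns NULL.
- 5 t2 row(s) had no t1 match → kept, t1 columns NULL.
Total: 2 matched + 9 padded = 11 rows.

11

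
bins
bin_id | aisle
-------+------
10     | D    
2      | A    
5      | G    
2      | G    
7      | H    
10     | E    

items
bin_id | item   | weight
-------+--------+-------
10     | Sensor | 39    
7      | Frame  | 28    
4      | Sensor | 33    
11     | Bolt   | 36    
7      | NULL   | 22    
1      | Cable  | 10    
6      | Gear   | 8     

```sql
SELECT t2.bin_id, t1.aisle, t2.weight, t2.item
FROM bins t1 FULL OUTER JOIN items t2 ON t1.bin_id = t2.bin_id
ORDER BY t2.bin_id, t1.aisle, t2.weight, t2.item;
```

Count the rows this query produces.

FULL OUTER JOIN keeps every row from both sides; unmatched rows get NULL for the other side's columns.
Matching on t1.bin_id = t2.bin_id.
Matched pairs: 4; unmatched t1 rows kept: 3; unmatched t2 rows kept: 4.
Total: 4 matched + 7 padded = 11 rows.

11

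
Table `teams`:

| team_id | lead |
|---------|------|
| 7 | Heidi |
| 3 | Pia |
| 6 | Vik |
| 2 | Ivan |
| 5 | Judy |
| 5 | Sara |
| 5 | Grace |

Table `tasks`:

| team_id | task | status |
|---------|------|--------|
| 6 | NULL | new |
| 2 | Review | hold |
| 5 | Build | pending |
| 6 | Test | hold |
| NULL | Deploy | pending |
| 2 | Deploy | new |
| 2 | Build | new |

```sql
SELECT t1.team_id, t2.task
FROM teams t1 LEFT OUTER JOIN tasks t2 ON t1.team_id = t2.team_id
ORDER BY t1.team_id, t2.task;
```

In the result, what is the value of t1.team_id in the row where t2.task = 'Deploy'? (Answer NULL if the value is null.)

2

LEFT JOIN keeps every row from `teams`; unmatched rows get NULL for `tasks`'s columns.
Matching on t1.team_id = t2.team_id. A NULL in a compared column never satisfies the condition.
- t1[0] team_id=7 → no match; kept with NULLs on the t2 side.
- t1[1] team_id=3 → no match; kept with NULLs on the t2 side.
- t1[2] team_id=6 → 2 match(es) in t2 → 2 row(s).
- t1[3] team_id=2 → 3 match(es) in t2 → 3 row(s).
- t1[4] team_id=5 → 1 match(es) in t2 → 1 row(s).
- t1[5] team_id=5 → 1 match(es) in t2 → 1 row(s).
- t1[6] team_id=5 → 1 match(es) in t2 → 1 row(s).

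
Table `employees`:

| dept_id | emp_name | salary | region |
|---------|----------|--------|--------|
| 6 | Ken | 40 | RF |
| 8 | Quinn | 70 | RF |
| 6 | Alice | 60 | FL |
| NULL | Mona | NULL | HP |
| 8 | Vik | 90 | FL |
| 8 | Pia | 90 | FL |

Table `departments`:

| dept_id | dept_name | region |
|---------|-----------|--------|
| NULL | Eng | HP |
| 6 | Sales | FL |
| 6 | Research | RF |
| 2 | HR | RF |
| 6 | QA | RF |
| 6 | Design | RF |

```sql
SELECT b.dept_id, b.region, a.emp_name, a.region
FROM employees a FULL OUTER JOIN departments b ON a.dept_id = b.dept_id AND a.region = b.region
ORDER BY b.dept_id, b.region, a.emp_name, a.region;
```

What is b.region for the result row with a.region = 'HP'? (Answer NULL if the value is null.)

NULL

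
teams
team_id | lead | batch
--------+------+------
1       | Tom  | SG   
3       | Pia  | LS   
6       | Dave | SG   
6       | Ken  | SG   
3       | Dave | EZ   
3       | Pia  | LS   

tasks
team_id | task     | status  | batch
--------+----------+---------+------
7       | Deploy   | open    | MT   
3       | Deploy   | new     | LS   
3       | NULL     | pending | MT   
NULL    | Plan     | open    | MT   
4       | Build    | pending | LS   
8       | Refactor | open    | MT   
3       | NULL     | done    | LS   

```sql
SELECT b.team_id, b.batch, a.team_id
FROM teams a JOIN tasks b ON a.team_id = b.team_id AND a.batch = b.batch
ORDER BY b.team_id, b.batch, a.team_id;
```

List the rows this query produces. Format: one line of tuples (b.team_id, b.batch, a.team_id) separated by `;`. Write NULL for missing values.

INNER JOIN keeps only pairs where the ON condition holds.
Matching on a.team_id = b.team_id AND a.batch = b.batch. A NULL in a compared column never satisfies the condition.
Matched pairs: 4.

(3, LS, 3); (3, LS, 3); (3, LS, 3); (3, LS, 3)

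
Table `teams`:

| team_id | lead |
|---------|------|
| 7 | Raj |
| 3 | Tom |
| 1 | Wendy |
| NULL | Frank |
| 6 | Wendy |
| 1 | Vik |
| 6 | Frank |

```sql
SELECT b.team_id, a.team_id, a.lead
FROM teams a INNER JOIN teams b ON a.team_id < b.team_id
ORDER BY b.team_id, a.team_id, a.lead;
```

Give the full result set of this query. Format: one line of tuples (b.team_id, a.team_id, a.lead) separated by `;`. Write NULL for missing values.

(3, 1, Vik); (3, 1, Wendy); (6, 1, Vik); (6, 1, Vik); (6, 1, Wendy); (6, 1, Wendy); (6, 3, Tom); (6, 3, Tom); (7, 1, Vik); (7, 1, Wendy); (7, 3, Tom); (7, 6, Frank); (7, 6, Wendy)

INNER JOIN keeps only pairs where the ON condition holds.
Matching on a.team_id < b.team_id. A NULL in a compared column never satisfies the condition.
Matched pairs: 13.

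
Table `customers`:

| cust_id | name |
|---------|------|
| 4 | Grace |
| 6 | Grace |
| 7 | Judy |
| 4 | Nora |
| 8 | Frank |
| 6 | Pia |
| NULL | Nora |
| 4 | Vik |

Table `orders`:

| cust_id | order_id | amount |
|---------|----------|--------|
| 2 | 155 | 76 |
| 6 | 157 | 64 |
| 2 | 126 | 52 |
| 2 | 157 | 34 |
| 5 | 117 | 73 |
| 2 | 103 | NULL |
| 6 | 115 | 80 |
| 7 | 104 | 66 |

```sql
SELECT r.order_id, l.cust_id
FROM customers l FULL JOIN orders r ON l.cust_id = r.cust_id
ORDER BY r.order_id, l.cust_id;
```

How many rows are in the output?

15

FULL OUTER JOIN keeps every row from both sides; unmatched rows get NULL for the other side's columns.
Matching on l.cust_id = r.cust_id. A NULL in a compared column never satisfies the condition.
- l[0] cust_id=4 → no match; kept with NULLs on the r side.
- l[1] cust_id=6 → 2 match(es) in r → 2 row(s).
- l[2] cust_id=7 → 1 match(es) in r → 1 row(s).
- l[3] cust_id=4 → no match; kept with NULLs on the r side.
- l[4] cust_id=8 → no match; kept with NULLs on the r side.
- l[5] cust_id=6 → 2 match(es) in r → 2 row(s).
- l[6] cust_id=NULL → no match; kept with NULLs on the r side.
- l[7] cust_id=4 → no match; kept with NULLs on the r side.
- 5 r row(s) had no l match → kept, l columns NULL.
Total: 5 matched + 10 padded = 15 rows.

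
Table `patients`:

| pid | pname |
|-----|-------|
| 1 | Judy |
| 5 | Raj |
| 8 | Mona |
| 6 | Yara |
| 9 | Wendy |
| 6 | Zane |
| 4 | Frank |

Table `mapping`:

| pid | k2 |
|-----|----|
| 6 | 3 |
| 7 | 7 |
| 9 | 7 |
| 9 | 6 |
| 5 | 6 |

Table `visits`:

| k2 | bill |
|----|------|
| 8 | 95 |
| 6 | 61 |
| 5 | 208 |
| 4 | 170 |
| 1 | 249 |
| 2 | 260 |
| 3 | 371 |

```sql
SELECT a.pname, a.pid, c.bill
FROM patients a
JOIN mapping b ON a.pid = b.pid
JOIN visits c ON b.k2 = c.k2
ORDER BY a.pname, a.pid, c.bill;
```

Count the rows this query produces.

Evaluate left to right. First `patients a INNER JOIN mapping b` on pid: 5 row(s).
Then INNER JOIN `visits c` on k2: keep only rows whose b.k2 appears in c.
Result: 4 row(s).

4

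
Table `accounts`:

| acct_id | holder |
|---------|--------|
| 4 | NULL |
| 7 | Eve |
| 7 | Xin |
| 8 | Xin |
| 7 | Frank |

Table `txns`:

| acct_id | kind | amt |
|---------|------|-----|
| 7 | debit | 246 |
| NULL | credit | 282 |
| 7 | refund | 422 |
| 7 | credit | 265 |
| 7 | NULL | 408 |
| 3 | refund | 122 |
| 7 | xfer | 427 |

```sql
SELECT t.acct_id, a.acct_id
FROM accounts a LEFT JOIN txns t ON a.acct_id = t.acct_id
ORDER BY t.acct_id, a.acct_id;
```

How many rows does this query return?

17

LEFT JOIN keeps every row from `accounts`; unmatched rows get NULL for `txns`'s columns.
Matching on a.acct_id = t.acct_id. A NULL in a compared column never satisfies the condition.
- acct_id=4: no t row matches, row kept with t columns NULL.
- acct_id=7: 5 matching t row(s), so 5 row(s) emitted.
- acct_id=7: 5 matching t row(s), so 5 row(s) emitted.
- acct_id=8: no t row matches, row kept with t columns NULL.
- acct_id=7: 5 matching t row(s), so 5 row(s) emitted.
Total: 15 matched + 2 padded = 17 rows.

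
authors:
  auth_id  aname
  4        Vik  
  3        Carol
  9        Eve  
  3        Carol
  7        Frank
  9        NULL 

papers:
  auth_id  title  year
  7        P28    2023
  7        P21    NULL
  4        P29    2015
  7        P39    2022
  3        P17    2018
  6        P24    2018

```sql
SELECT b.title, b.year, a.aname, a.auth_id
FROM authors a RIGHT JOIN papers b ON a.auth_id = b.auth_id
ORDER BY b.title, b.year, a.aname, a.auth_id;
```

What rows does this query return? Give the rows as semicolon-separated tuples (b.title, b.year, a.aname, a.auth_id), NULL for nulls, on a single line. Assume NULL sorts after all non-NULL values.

RIGHT JOIN keeps every row from `papers`; unmatched rows get NULL for `authors`'s columns.
Matching on a.auth_id = b.auth_id.
- a (auth_id=4) pairs with 1 row(s) of b.
- a (auth_id=3) pairs with 1 row(s) of b.
- a (auth_id=9) has no partner in b.
- a (auth_id=3) pairs with 1 row(s) of b.
- a (auth_id=7) pairs with 3 row(s) of b.
- a (auth_id=9) has no partner in b.
- 1 row(s) from b found no a partner → padded with NULL.
After projecting and ordering:
b.title | b.year | a.aname | a.auth_id
P17 | 2018 | Carol | 3
P17 | 2018 | Carol | 3
P21 | NULL | Frank | 7
P24 | 2018 | NULL | NULL
P28 | 2023 | Frank | 7
P29 | 2015 | Vik | 4
P39 | 2022 | Frank | 7

(P17, 2018, Carol, 3); (P17, 2018, Carol, 3); (P21, NULL, Frank, 7); (P24, 2018, NULL, NULL); (P28, 2023, Frank, 7); (P29, 2015, Vik, 4); (P39, 2022, Frank, 7)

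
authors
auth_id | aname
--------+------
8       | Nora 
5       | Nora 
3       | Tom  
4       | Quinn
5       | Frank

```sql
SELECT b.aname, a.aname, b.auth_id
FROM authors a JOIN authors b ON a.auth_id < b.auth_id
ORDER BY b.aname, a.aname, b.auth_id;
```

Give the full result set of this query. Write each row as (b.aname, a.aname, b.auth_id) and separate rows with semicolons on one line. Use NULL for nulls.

(Frank, Quinn, 5); (Frank, Tom, 5); (Nora, Frank, 8); (Nora, Nora, 8); (Nora, Quinn, 5); (Nora, Quinn, 8); (Nora, Tom, 5); (Nora, Tom, 8); (Quinn, Tom, 4)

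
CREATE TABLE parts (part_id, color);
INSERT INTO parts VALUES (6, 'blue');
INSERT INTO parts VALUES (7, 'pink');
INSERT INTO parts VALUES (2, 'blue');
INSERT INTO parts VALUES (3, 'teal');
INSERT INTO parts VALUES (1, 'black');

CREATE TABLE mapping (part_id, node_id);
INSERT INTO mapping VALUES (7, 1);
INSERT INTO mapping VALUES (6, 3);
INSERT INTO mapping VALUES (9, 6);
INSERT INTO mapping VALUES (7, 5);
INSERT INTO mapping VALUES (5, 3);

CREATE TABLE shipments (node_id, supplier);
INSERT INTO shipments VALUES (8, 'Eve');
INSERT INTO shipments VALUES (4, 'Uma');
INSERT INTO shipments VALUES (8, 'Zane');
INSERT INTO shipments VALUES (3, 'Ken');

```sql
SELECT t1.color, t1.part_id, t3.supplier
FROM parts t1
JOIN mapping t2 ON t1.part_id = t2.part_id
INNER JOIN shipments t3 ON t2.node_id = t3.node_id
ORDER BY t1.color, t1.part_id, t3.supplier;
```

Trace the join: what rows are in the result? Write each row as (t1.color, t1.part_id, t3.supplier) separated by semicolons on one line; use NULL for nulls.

Joins associate left-to-right: parts INNER JOIN mapping on part_id gives 3 intermediate row(s).
Then INNER JOIN `shipments t3` on node_id: keep only rows whose t2.node_id appears in t3.

(blue, 6, Ken)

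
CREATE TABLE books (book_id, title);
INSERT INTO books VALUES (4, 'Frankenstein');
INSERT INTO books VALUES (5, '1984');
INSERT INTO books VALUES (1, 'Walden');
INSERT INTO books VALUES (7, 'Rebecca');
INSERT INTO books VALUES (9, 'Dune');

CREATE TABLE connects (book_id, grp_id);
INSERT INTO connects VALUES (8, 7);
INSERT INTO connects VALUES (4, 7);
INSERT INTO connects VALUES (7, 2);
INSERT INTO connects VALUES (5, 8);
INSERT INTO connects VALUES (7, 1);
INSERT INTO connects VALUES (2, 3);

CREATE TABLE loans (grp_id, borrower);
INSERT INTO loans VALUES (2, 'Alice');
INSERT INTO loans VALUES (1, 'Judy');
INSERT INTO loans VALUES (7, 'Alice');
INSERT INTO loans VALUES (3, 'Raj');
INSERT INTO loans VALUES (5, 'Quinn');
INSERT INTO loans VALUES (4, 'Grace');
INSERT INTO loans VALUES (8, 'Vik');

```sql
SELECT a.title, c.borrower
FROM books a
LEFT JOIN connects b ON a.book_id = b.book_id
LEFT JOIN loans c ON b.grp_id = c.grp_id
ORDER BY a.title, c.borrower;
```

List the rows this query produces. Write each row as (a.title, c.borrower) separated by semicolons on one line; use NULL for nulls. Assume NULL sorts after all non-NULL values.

(1984, Vik); (Dune, NULL); (Frankenstein, Alice); (Rebecca, Alice); (Rebecca, Judy); (Walden, NULL)

Step 1 — a LEFT JOIN b on book_id → 6 row(s).
Then LEFT JOIN `loans c` on grp_id: each of those 6 rows is kept; rows whose b.grp_id has no match in c get NULL for c's columns.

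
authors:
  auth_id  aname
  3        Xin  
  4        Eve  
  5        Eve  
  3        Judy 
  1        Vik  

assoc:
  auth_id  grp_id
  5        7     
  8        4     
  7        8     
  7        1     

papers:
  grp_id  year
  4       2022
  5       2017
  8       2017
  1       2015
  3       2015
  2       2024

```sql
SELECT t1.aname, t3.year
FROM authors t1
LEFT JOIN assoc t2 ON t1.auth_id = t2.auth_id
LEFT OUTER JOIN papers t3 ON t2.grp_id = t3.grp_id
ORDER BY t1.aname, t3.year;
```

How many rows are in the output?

5

Joins associate left-to-right: authors LEFT JOIN assoc on auth_id gives 5 intermediate row(s).
Then LEFT JOIN `papers t3` on grp_id: each of those 5 rows is kept; rows whose t2.grp_id has no match in t3 get NULL for t3's columns.
Result: 5 row(s).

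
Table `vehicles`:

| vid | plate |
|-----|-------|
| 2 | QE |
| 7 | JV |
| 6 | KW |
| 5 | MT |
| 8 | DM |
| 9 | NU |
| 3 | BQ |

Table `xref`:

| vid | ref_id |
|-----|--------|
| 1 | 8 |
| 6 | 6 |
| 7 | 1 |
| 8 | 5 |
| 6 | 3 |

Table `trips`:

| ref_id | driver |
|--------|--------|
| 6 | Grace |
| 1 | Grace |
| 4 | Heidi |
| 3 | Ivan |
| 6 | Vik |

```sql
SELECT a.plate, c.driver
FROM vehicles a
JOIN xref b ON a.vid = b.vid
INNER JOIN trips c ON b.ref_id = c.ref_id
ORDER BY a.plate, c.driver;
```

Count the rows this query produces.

Joins associate left-to-right: vehicles INNER JOIN xref on vid gives 4 intermediate row(s).
Then INNER JOIN `trips c` on ref_id: keep only rows whose b.ref_id appears in c.
Result: 4 row(s).

4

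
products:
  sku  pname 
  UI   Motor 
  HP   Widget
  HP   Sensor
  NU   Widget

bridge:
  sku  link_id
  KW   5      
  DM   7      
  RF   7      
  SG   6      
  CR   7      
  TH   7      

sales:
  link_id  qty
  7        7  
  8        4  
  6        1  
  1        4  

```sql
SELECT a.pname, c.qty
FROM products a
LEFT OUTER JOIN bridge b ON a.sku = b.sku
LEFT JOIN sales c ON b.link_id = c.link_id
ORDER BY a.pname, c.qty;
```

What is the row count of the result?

Evaluate left to right. First `products a LEFT JOIN bridge b` on sku: 4 row(s).
Then LEFT JOIN `sales c` on link_id: each of those 4 rows is kept; rows whose b.link_id has no match in c get NULL for c's columns.
Result: 4 row(s).

4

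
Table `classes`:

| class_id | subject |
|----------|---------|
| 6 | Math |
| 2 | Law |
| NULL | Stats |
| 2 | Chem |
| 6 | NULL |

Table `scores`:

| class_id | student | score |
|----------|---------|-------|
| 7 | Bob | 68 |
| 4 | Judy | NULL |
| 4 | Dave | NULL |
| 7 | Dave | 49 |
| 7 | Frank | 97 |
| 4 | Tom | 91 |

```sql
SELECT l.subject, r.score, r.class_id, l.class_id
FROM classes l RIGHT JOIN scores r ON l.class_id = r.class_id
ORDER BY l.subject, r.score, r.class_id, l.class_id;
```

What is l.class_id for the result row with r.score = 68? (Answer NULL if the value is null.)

RIGHT JOIN keeps every row from `scores`; unmatched rows get NULL for `classes`'s columns.
Matching on l.class_id = r.class_id. A NULL in a compared column never satisfies the condition.
Matched pairs: 0; unmatched r rows kept: 6.

NULL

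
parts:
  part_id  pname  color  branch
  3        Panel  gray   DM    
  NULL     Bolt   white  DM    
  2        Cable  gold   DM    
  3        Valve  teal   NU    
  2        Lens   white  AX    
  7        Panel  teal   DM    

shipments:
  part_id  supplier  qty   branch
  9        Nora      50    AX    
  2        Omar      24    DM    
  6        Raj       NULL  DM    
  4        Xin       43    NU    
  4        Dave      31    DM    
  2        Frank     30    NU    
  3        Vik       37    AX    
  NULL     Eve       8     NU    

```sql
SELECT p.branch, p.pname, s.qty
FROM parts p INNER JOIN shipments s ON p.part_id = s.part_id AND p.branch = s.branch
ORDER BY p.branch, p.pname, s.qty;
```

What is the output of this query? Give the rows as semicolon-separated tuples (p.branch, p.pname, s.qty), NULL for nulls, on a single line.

INNER JOIN keeps only pairs where the ON condition holds.
Matching on p.part_id = s.part_id AND p.branch = s.branch. A NULL in a compared column never satisfies the condition.
Matched pairs: 1.

(DM, Cable, 24)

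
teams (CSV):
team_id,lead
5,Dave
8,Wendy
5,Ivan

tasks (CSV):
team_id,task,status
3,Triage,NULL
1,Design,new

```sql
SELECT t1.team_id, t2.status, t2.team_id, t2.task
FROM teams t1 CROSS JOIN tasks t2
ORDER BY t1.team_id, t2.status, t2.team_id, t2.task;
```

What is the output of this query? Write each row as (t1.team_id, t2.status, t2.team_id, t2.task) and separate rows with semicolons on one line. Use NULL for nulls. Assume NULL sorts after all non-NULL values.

(5, new, 1, Design); (5, new, 1, Design); (5, NULL, 3, Triage); (5, NULL, 3, Triage); (8, new, 1, Design); (8, NULL, 3, Triage)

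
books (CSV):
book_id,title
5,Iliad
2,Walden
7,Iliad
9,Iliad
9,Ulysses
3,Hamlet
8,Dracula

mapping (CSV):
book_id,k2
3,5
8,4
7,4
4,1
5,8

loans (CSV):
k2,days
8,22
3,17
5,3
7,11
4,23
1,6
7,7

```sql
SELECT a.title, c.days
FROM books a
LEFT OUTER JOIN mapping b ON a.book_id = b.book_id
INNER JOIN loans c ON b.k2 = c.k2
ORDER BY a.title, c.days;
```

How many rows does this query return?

Step 1 — a LEFT JOIN b on book_id → 7 row(s).
Then INNER JOIN `loans c` on k2: keep only rows whose b.k2 appears in c.
Result: 4 row(s).

4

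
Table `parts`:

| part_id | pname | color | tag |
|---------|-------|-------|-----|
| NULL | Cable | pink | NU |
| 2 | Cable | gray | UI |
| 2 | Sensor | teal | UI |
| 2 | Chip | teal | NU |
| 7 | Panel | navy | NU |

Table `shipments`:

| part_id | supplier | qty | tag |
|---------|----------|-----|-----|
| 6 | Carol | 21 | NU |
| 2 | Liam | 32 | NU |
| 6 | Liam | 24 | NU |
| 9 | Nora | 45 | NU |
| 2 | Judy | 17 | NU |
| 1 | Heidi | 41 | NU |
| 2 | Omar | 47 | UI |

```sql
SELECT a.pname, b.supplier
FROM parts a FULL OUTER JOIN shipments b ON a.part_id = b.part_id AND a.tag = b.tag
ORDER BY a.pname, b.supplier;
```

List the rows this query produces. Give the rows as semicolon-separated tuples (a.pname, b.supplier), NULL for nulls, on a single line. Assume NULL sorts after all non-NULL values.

FULL OUTER JOIN keeps every row from both sides; unmatched rows get NULL for the other side's columns.
Matching on a.part_id = b.part_id AND a.tag = b.tag. A NULL in a compared column never satisfies the condition.
- a (part_id=NULL, tag=NU) has no partner → padded with NULL.
- a (part_id=2, tag=UI) pairs with 1 row(s) of b.
- a (part_id=2, tag=UI) pairs with 1 row(s) of b.
- a (part_id=2, tag=NU) pairs with 2 row(s) of b.
- a (part_id=7, tag=NU) has no partner → padded with NULL.
- plus 4 unmatched b row(s), each kept with NULL a columns.
After projecting and ordering:
a.pname | b.supplier
Cable | Omar
Cable | NULL
Chip | Judy
Chip | Liam
Panel | NULL
Sensor | Omar
NULL | Carol
NULL | Heidi
NULL | Liam
NULL | Nora

(Cable, Omar); (Cable, NULL); (Chip, Judy); (Chip, Liam); (Panel, NULL); (Sensor, Omar); (NULL, Carol); (NULL, Heidi); (NULL, Liam); (NULL, Nora)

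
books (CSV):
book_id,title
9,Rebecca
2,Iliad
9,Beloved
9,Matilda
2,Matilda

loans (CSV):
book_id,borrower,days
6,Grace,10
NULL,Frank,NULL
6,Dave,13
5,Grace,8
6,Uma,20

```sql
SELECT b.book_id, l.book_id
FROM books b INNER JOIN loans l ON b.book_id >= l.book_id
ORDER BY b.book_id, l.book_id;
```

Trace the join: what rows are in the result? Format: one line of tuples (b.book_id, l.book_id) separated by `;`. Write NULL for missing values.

INNER JOIN keeps only pairs where the ON condition holds.
Matching on b.book_id >= l.book_id. A NULL in a compared column never satisfies the condition.
Matched pairs: 12.

(9, 5); (9, 5); (9, 5); (9, 6); (9, 6); (9, 6); (9, 6); (9, 6); (9, 6); (9, 6); (9, 6); (9, 6)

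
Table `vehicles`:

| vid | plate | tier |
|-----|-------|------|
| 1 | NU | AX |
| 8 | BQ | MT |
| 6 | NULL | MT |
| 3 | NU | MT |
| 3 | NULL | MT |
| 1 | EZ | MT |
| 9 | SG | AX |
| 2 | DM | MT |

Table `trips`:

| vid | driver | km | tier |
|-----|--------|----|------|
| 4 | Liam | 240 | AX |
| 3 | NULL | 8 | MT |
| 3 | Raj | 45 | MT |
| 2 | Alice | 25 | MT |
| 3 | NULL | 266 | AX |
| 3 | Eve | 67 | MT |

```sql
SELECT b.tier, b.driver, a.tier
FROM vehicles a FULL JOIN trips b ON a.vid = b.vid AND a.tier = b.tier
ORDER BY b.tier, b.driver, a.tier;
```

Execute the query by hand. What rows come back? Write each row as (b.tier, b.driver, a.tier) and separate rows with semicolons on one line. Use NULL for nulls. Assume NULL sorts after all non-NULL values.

FULL OUTER JOIN keeps every row from both sides; unmatched rows get NULL for the other side's columns.
Matching on a.vid = b.vid AND a.tier = b.tier.
- a (vid=1, tier=AX) has no partner → padded with NULL.
- a (vid=8, tier=MT) has no partner → padded with NULL.
- a (vid=6, tier=MT) has no partner → padded with NULL.
- a (vid=3, tier=MT) pairs with 3 row(s) of b.
- a (vid=3, tier=MT) pairs with 3 row(s) of b.
- a (vid=1, tier=MT) has no partner → padded with NULL.
- a (vid=9, tier=AX) has no partner → padded with NULL.
- a (vid=2, tier=MT) pairs with 1 row(s) of b.
- 2 row(s) from b found no a partner → padded with NULL.

(AX, Liam, NULL); (AX, NULL, NULL); (MT, Alice, MT); (MT, Eve, MT); (MT, Eve, MT); (MT, Raj, MT); (MT, Raj, MT); (MT, NULL, MT); (MT, NULL, MT); (NULL, NULL, AX); (NULL, NULL, AX); (NULL, NULL, MT); (NULL, NULL, MT); (NULL, NULL, MT)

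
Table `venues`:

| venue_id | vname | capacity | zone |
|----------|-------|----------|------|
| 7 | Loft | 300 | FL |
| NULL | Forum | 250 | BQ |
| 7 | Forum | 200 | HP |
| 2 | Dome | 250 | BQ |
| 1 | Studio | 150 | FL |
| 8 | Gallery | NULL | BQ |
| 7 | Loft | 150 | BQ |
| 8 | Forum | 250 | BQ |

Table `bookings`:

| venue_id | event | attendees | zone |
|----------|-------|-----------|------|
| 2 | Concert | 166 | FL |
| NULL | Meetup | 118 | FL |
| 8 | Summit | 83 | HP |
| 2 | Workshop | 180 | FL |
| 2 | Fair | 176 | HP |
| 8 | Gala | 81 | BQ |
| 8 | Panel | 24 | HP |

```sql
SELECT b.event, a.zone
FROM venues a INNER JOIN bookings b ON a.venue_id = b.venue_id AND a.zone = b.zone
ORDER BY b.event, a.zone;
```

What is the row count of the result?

2

INNER JOIN keeps only pairs where the ON condition holds.
Matching on a.venue_id = b.venue_id AND a.zone = b.zone. A NULL in a compared column never satisfies the condition.
Matched pairs: 2.
Total: 2 rows.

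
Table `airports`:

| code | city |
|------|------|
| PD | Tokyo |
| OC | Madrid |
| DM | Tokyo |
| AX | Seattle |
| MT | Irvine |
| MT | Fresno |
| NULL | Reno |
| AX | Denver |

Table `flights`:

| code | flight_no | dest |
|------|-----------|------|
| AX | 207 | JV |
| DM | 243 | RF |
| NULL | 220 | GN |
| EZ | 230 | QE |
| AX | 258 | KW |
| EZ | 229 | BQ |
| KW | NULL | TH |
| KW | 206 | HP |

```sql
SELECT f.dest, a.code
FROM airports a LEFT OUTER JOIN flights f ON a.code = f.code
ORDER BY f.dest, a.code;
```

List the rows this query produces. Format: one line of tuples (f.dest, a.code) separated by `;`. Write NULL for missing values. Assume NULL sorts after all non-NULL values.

(JV, AX); (JV, AX); (KW, AX); (KW, AX); (RF, DM); (NULL, MT); (NULL, MT); (NULL, OC); (NULL, PD); (NULL, NULL)

LEFT JOIN keeps every row from `airports`; unmatched rows get NULL for `flights`'s columns.
Matching on a.code = f.code. A NULL in a compared column never satisfies the condition.
- code=PD: no f row matches, row kept with f columns NULL.
- code=OC: no f row matches, row kept with f columns NULL.
- code=DM: 1 matching f row(s), so 1 row(s) emitted.
- code=AX: 2 matching f row(s), so 2 row(s) emitted.
- code=MT: no f row matches, row kept with f columns NULL.
- code=MT: no f row matches, row kept with f columns NULL.
- code=NULL: no f row matches, row kept with f columns NULL.
- code=AX: 2 matching f row(s), so 2 row(s) emitted.
After projecting and ordering:
f.dest | a.code
JV | AX
JV | AX
KW | AX
KW | AX
RF | DM
NULL | MT
NULL | MT
NULL | OC
NULL | PD
NULL | NULL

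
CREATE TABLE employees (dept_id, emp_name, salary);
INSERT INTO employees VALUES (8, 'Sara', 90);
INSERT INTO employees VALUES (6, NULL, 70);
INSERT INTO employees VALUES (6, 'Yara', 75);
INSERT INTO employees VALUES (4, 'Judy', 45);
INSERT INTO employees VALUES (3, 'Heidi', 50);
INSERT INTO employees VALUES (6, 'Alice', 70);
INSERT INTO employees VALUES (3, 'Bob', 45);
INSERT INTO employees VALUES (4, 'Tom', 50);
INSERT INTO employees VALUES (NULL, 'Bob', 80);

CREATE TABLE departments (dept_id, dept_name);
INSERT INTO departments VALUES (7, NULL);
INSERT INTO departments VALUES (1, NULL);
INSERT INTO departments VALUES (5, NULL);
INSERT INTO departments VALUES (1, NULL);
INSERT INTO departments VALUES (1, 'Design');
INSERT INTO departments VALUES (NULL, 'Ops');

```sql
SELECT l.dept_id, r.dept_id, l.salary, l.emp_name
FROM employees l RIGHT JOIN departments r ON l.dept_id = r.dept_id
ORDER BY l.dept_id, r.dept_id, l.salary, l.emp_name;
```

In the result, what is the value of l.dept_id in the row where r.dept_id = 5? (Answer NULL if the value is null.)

NULL

RIGHT JOIN keeps every row from `departments`; unmatched rows get NULL for `employees`'s columns.
Matching on l.dept_id = r.dept_id. A NULL in a compared column never satisfies the condition.
- dept_id=8: no matching r row.
- dept_id=6: no matching r row.
- dept_id=6: no matching r row.
- dept_id=4: no matching r row.
- dept_id=3: no matching r row.
- dept_id=6: no matching r row.
- dept_id=3: no matching r row.
- dept_id=4: no matching r row.
- dept_id=NULL: no matching r row.
- plus 6 unmatched r row(s), each kept with NULL l columns.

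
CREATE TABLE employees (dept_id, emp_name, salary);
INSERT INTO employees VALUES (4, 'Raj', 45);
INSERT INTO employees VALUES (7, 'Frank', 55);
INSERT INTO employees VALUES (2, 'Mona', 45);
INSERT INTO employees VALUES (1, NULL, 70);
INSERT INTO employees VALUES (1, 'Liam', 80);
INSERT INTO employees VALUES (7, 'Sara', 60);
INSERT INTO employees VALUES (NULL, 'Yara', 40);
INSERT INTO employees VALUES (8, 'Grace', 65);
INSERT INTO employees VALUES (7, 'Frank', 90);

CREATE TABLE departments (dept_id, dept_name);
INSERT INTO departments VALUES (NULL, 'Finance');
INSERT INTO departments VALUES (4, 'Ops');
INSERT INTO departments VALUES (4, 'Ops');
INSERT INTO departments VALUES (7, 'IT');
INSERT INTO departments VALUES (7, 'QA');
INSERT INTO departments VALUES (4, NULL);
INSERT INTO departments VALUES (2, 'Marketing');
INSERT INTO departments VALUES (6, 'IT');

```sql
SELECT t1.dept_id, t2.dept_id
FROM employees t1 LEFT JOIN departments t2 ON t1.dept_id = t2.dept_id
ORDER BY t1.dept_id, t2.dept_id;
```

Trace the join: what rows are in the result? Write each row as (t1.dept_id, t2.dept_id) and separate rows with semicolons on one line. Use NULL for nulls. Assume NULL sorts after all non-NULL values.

(1, NULL); (1, NULL); (2, 2); (4, 4); (4, 4); (4, 4); (7, 7); (7, 7); (7, 7); (7, 7); (7, 7); (7, 7); (8, NULL); (NULL, NULL)

LEFT JOIN keeps every row from `employees`; unmatched rows get NULL for `departments`'s columns.
Matching on t1.dept_id = t2.dept_id. A NULL in a compared column never satisfies the condition.
Matched pairs: 10; unmatched t1 rows kept: 4.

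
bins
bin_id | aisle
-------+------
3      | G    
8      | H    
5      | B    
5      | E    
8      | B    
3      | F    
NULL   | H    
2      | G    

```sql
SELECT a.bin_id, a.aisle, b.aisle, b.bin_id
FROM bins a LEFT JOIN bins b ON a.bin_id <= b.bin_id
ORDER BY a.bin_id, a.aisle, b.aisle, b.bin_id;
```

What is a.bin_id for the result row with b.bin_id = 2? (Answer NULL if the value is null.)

LEFT JOIN keeps every row from `bins a`; unmatched rows get NULL for `bins b`'s columns.
Matching on a.bin_id <= b.bin_id. A NULL in a compared column never satisfies the condition.
Matched pairs: 31; unmatched a rows kept: 1.

2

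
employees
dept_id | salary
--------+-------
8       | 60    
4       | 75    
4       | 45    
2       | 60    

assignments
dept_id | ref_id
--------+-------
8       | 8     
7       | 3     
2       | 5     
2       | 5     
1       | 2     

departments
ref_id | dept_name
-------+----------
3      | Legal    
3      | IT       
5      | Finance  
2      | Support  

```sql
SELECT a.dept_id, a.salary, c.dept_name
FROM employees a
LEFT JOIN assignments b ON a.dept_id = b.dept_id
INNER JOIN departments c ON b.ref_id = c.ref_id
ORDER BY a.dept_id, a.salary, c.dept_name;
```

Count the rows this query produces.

Step 1 — a LEFT JOIN b on dept_id → 5 row(s).
Then INNER JOIN `departments c` on ref_id: keep only rows whose b.ref_id appears in c.
Result: 2 row(s).

2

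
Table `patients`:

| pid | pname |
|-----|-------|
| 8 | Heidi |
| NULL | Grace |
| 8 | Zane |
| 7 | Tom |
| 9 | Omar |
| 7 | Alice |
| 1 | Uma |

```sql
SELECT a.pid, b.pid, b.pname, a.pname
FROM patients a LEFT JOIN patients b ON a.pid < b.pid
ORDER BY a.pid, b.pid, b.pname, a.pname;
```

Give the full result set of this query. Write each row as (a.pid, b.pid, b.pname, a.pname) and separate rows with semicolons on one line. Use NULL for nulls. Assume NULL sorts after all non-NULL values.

LEFT JOIN keeps every row from `patients a`; unmatched rows get NULL for `patients b`'s columns.
Matching on a.pid < b.pid. A NULL in a compared column never satisfies the condition.
- a[0] pid=8 → 1 match(es) in b → 1 row(s).
- a[1] pid=NULL → no match; kept with NULLs on the b side.
- a[2] pid=8 → 1 match(es) in b → 1 row(s).
- a[3] pid=7 → 3 match(es) in b → 3 row(s).
- a[4] pid=9 → no match; kept with NULLs on the b side.
- a[5] pid=7 → 3 match(es) in b → 3 row(s).
- a[6] pid=1 → 5 match(es) in b → 5 row(s).

(1, 7, Alice, Uma); (1, 7, Tom, Uma); (1, 8, Heidi, Uma); (1, 8, Zane, Uma); (1, 9, Omar, Uma); (7, 8, Heidi, Alice); (7, 8, Heidi, Tom); (7, 8, Zane, Alice); (7, 8, Zane, Tom); (7, 9, Omar, Alice); (7, 9, Omar, Tom); (8, 9, Omar, Heidi); (8, 9, Omar, Zane); (9, NULL, NULL, Omar); (NULL, NULL, NULL, Grace)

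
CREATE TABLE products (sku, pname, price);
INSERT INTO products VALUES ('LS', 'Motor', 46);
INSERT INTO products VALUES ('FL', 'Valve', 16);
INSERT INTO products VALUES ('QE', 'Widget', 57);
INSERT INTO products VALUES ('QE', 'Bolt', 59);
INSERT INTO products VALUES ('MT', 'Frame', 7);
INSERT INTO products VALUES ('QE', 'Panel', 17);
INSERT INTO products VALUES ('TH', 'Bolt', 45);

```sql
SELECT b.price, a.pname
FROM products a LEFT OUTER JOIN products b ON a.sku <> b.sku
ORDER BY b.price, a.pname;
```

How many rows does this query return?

36

LEFT JOIN keeps every row from `products a`; unmatched rows get NULL for `products b`'s columns.
Matching on a.sku <> b.sku.
- a row (sku=LS): matches 6 b row(s) → 6 output row(s).
- a row (sku=FL): matches 6 b row(s) → 6 output row(s).
- a row (sku=QE): matches 4 b row(s) → 4 output row(s).
- a row (sku=QE): matches 4 b row(s) → 4 output row(s).
- a row (sku=MT): matches 6 b row(s) → 6 output row(s).
- a row (sku=QE): matches 4 b row(s) → 4 output row(s).
- a row (sku=TH): matches 6 b row(s) → 6 output row(s).
Total: 36 rows.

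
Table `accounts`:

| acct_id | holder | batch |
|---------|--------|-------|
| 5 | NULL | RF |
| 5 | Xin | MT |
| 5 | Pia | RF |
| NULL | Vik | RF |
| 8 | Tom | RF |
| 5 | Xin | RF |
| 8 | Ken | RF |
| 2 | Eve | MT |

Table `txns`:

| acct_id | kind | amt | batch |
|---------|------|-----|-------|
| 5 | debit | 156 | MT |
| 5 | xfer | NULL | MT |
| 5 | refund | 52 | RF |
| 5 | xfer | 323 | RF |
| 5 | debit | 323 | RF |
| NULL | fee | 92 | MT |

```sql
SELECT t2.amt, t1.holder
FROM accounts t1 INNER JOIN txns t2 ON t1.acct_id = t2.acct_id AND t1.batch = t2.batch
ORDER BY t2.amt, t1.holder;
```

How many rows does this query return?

11

INNER JOIN keeps only pairs where the ON condition holds.
Matching on t1.acct_id = t2.acct_id AND t1.batch = t2.batch. A NULL in a compared column never satisfies the condition.
- t1[0] acct_id=5, batch=RF → 3 match(es) in t2 → 3 row(s).
- t1[1] acct_id=5, batch=MT → 2 match(es) in t2 → 2 row(s).
- t1[2] acct_id=5, batch=RF → 3 match(es) in t2 → 3 row(s).
- t1[3] acct_id=NULL, batch=RF → no match; dropped.
- t1[4] acct_id=8, batch=RF → no match; dropped.
- t1[5] acct_id=5, batch=RF → 3 match(es) in t2 → 3 row(s).
- t1[6] acct_id=8, batch=RF → no match; dropped.
- t1[7] acct_id=2, batch=MT → no match; dropped.
Total: 11 rows.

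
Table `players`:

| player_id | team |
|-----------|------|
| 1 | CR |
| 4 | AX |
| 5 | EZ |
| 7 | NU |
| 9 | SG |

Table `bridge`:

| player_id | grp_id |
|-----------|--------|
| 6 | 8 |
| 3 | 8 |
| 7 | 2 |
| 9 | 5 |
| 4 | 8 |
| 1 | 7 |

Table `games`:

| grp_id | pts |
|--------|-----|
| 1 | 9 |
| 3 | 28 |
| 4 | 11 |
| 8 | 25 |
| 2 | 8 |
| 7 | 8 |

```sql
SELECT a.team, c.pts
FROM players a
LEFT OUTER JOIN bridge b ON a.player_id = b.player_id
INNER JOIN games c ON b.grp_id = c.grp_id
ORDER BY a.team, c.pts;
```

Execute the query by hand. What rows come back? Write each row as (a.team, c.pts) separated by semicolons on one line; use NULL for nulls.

(AX, 25); (CR, 8); (NU, 8)

Joins associate left-to-right: players LEFT JOIN bridge on player_id gives 5 intermediate row(s).
Then INNER JOIN `games c` on grp_id: keep only rows whose b.grp_id appears in c.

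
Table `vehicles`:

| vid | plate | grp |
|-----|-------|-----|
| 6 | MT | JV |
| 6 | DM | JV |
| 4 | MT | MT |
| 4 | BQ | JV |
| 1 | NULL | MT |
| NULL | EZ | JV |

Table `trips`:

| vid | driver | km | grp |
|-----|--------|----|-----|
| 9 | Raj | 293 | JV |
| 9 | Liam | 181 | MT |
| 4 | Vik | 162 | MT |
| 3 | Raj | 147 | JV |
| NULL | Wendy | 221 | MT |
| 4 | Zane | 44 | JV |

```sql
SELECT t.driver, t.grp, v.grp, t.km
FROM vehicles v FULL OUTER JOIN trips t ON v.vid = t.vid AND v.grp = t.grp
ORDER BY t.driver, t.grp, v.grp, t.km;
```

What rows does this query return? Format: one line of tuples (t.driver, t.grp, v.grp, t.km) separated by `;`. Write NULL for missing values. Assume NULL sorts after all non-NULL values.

FULL OUTER JOIN keeps every row from both sides; unmatched rows get NULL for the other side's columns.
Matching on v.vid = t.vid AND v.grp = t.grp. A NULL in a compared column never satisfies the condition.
Matched pairs: 2; unmatched v rows kept: 4; unmatched t rows kept: 4.

(Liam, MT, NULL, 181); (Raj, JV, NULL, 147); (Raj, JV, NULL, 293); (Vik, MT, MT, 162); (Wendy, MT, NULL, 221); (Zane, JV, JV, 44); (NULL, NULL, JV, NULL); (NULL, NULL, JV, NULL); (NULL, NULL, JV, NULL); (NULL, NULL, MT, NULL)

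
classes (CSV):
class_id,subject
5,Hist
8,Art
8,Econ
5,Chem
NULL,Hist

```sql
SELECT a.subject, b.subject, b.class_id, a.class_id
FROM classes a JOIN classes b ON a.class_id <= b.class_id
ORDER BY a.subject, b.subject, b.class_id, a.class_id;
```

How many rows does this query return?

INNER JOIN keeps only pairs where the ON condition holds.
Matching on a.class_id <= b.class_id. A NULL in a compared column never satisfies the condition.
Matched pairs: 12.
Total: 12 rows.

12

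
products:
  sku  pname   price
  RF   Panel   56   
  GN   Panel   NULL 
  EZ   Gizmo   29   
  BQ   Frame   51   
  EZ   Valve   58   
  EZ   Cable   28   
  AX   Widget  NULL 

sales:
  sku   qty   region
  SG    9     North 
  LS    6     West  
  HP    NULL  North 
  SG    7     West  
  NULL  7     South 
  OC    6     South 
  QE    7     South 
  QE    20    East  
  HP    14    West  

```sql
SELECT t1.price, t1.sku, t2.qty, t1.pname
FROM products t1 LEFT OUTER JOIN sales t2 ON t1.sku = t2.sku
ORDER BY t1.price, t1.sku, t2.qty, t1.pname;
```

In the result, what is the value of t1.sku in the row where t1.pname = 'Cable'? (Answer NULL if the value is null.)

EZ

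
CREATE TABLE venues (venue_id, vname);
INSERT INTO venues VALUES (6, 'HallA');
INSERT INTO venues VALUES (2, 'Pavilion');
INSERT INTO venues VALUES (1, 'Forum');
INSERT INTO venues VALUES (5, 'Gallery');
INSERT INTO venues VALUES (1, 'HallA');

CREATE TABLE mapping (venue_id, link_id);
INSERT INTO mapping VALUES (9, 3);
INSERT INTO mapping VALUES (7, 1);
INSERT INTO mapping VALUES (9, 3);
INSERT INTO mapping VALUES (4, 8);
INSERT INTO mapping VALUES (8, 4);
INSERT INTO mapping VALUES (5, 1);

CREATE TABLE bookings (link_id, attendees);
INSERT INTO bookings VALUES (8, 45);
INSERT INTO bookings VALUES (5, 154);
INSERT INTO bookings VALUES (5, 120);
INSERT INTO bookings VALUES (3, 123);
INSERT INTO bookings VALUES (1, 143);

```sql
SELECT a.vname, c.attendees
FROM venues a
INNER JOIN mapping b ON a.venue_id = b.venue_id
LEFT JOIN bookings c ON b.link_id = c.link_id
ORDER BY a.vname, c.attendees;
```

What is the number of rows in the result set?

Joins associate left-to-right: venues INNER JOIN mapping on venue_id gives 1 intermediate row(s).
Then LEFT JOIN `bookings c` on link_id: each of those 1 rows is kept; rows whose b.link_id has no match in c get NULL for c's columns.
Result: 1 row(s).

1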